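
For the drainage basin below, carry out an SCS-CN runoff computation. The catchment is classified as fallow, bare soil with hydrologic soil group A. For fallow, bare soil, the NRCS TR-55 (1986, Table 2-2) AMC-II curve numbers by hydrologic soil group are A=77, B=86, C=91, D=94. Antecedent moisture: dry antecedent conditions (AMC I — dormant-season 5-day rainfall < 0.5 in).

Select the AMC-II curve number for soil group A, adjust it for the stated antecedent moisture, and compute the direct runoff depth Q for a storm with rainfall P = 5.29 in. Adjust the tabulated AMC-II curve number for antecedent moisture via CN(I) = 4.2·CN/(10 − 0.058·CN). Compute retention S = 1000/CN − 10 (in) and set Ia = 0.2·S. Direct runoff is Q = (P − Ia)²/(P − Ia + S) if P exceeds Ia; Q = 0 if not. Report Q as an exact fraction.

Q = 17005061063/12481784700 in ≈ 1.362 in

NRCS table: fallow, bare soil, soil group A → CN(II) = 77
CN(I) from CN(II)=77: (4.2·77)/(10 − 0.058·77) = 161700/2767 ≈ 58.439
S = 1000/(161700/2767) − 10 = 11500/1617 in ≈ 7.112 in
Initial abstraction Ia = S/5 = (11500/1617)/5 = 2300/1617 ≈ 1.422 in
Since P=5.290 > Ia=1.422: effective rainfall P−Ia = 625393/161700 in
Runoff Q = (P−Ia)²/(P−Ia+S) = (3.868)²/(3.868+7.112) = 17005061063/12481784700 ≈ 1.362 in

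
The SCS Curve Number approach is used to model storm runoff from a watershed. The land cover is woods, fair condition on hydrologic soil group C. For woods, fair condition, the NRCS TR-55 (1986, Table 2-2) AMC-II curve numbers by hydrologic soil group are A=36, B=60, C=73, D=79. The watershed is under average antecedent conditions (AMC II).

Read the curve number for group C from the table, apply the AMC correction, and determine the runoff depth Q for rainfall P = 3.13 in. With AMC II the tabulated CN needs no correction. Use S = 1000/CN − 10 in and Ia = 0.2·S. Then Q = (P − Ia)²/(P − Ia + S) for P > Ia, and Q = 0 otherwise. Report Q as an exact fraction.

NRCS table: woods, fair condition, soil group C → CN(II) = 73
AMC II — tabulated CN = 73 applies directly.
Retention S: 1000/CN − 10 with CN=73.000 → S = 270/73 ≈ 3.699 in
Ia = 0.2S: 0.2·3.699 = 0.740 in (exactly 54/73)
P − Ia = 3.130 − 0.740 = 17449/7300 ≈ 2.390 in (> 0, runoff occurs)
Q: (17449/7300)² ÷ (44449/7300) = 304467601/324477700 in (≈ 0.938 in)

Q = 304467601/324477700 in ≈ 0.938 in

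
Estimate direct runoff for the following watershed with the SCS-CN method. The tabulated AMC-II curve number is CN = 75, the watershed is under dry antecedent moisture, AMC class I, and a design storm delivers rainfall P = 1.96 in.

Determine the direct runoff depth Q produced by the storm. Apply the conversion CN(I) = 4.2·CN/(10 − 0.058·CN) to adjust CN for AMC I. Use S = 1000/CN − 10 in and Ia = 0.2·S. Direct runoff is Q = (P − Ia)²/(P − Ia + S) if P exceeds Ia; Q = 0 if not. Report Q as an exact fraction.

Q = 344569/20612025 in ≈ 0.017 in

CN(I) from CN(II)=75: (4.2·75)/(10 − 0.058·75) = 6300/113 ≈ 55.752
Max retention: S = 1000/(6300/113) − 10 = 500/63 in (≈ 7.937 in)
Ia = 0.2S: 0.2·7.937 = 1.587 in (exactly 100/63)
Since P=1.960 > Ia=1.587: effective rainfall P−Ia = 587/1575 in
Q = (587/1575)²/((587/1575) + 500/63) = (344569/2480625)/(13087/1575) = 344569/20612025 in ≈ 0.017 in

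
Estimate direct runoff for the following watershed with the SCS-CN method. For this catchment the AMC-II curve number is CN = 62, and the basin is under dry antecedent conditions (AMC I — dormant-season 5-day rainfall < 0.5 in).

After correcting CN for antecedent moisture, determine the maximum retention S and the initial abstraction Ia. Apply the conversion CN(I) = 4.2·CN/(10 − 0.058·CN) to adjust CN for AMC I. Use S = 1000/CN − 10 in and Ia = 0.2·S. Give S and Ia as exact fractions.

CN(I) from CN(II)=62: (4.2·62)/(10 − 0.058·62) = 65100/1601 ≈ 40.662
Retention S: 1000/CN − 10 with CN=40.662 → S = 9500/651 ≈ 14.593 in
Initial abstraction Ia = S/5 = (9500/651)/5 = 1900/651 ≈ 2.919 in

S = 9500/651 in ≈ 14.593 in; Ia = 1900/651 in ≈ 2.919 in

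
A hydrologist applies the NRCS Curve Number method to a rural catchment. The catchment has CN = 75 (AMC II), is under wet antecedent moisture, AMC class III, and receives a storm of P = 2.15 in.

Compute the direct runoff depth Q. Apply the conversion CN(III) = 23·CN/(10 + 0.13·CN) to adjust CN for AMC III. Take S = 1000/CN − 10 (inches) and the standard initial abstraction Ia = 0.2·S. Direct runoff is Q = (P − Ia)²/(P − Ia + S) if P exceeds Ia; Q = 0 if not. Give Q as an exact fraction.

Q = 6589489/6302460 in ≈ 1.046 in

Adjust CN=75 to AMC III: 23·75/(10 + 0.13·75) → 1725 ÷ (79/4) = 6900/79 ≈ 87.342
Retention S: 1000/CN − 10 with CN=87.342 → S = 100/69 ≈ 1.449 in
Initial abstraction Ia = S/5 = (100/69)/5 = 20/69 ≈ 0.290 in
Since P=2.150 > Ia=0.290: effective rainfall P−Ia = 2567/1380 in
Runoff Q = (P−Ia)²/(P−Ia+S) = (1.860)²/(1.860+1.449) = 6589489/6302460 ≈ 1.046 in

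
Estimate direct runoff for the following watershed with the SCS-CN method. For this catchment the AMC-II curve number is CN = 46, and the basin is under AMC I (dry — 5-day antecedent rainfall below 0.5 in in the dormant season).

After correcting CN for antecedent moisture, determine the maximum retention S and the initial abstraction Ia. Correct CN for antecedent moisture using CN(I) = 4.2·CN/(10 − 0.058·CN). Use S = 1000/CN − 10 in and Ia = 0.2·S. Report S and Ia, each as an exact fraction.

S = 4500/161 in ≈ 27.950 in; Ia = 900/161 in ≈ 5.590 in

Adjust CN=46 to AMC I: 4.2·46/(10 − 0.058·46) → (966/5) ÷ (1833/250) = 16100/611 ≈ 26.350
Max retention: S = 1000/(16100/611) − 10 = 4500/161 in (≈ 27.950 in)
Ia = 0.2S: 0.2·27.950 = 5.590 in (exactly 900/161)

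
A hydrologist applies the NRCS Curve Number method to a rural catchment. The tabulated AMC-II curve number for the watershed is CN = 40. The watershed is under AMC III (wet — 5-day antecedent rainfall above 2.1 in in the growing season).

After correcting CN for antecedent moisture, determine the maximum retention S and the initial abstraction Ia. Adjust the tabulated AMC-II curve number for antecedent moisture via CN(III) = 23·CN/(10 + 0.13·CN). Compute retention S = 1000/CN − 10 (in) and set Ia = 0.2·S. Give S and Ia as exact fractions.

CN(III) from CN(II)=40: (23·40)/(10 + 0.13·40) = 1150/19 ≈ 60.526
Max retention: S = 1000/(1150/19) − 10 = 150/23 in (≈ 6.522 in)
Ia = 0.2S: 0.2·6.522 = 1.304 in (exactly 30/23)

S = 150/23 in ≈ 6.522 in; Ia = 30/23 in ≈ 1.304 in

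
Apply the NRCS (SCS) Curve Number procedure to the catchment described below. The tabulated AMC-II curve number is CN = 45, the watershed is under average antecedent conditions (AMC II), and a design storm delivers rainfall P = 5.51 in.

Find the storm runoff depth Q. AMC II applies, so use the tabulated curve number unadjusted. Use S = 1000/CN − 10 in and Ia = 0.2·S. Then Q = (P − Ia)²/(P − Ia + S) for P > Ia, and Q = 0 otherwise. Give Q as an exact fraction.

Average conditions: CN = 45 (no AMC adjustment).
Retention S: 1000/CN − 10 with CN=45.000 → S = 110/9 ≈ 12.222 in
Initial abstraction Ia = S/5 = (110/9)/5 = 22/9 ≈ 2.444 in
P − Ia = 5.510 − 2.444 = 2759/900 ≈ 3.066 in (> 0, runoff occurs)
Q = (2759/900)²/((2759/900) + 110/9) = (7612081/810000)/(13759/900) = 7612081/12383100 in ≈ 0.615 in

Q = 7612081/12383100 in ≈ 0.615 in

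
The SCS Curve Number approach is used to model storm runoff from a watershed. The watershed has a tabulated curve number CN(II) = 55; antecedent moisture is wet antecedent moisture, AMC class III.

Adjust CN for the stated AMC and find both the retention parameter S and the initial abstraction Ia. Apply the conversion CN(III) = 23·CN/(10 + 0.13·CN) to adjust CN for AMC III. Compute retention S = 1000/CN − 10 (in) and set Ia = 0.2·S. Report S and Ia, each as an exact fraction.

S = 900/253 in ≈ 3.557 in; Ia = 180/253 in ≈ 0.711 in

CN(III) from CN(II)=55: (23·55)/(10 + 0.13·55) = 25300/343 ≈ 73.761
Max retention: S = 1000/(25300/343) − 10 = 900/253 in (≈ 3.557 in)
Ia = 0.2·(900/253) = 180/253 in ≈ 0.711 in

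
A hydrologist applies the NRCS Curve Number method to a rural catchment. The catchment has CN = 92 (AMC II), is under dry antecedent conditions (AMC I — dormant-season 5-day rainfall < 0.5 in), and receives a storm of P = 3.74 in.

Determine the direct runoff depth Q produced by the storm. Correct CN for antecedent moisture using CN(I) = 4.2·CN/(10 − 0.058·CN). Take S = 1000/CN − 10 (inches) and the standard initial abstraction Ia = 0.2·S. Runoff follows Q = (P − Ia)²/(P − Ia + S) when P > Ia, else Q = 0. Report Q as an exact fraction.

Dry (AMC I): CN(I) = 4.2·92/(10 − 0.058·92) = (1932/5)/(583/125) = 48300/583 ≈ 82.847
S = 1000/(48300/583) − 10 = 1000/483 in ≈ 2.070 in
Ia = 0.2S: 0.2·2.070 = 0.414 in (exactly 200/483)
Since P=3.740 > Ia=0.414: effective rainfall P−Ia = 80321/24150 in
Q = (80321/24150)²/((80321/24150) + 1000/483) = (6451463041/583222500)/(130321/24150) = 6451463041/3147252150 in ≈ 2.050 in

Q = 6451463041/3147252150 in ≈ 2.050 in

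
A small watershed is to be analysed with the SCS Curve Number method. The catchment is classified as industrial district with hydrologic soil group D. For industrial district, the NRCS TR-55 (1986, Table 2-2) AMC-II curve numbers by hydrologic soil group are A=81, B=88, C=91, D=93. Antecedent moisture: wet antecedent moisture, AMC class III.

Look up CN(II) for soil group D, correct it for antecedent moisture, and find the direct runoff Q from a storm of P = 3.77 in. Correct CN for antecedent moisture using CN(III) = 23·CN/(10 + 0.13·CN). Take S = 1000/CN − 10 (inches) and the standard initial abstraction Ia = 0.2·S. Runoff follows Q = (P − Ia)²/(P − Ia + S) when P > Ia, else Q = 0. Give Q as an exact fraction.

Q = 627902514409/184468001700 in ≈ 3.404 in

NRCS table: industrial district, soil group D → CN(II) = 93
CN(III) from CN(II)=93: (23·93)/(10 + 0.13·93) = 213900/2209 ≈ 96.831
S = 1000/(213900/2209) − 10 = 700/2139 in ≈ 0.327 in
Ia = 0.2·(700/2139) = 140/2139 in ≈ 0.065 in
P − Ia = 3.770 − 0.065 = 792403/213900 ≈ 3.705 in (> 0, runoff occurs)
Q: (792403/213900)² ÷ (862403/213900) = 627902514409/184468001700 in (≈ 3.404 in)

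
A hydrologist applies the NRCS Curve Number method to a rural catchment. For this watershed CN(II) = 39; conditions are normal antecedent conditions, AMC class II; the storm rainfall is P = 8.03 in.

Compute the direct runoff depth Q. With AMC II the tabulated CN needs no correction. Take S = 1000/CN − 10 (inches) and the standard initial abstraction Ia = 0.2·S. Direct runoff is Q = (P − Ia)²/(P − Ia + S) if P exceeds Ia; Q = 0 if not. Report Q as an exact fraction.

CN(II) = 39; AMC II needs no correction.
S = 1000/39 − 10 = 610/39 in ≈ 15.641 in
Initial abstraction Ia = S/5 = (610/39)/5 = 122/39 ≈ 3.128 in
P − Ia = 8.030 − 3.128 = 19117/3900 ≈ 4.902 in (> 0, runoff occurs)
Q: (19117/3900)² ÷ (80117/3900) = 365459689/312456300 in (≈ 1.170 in)

Q = 365459689/312456300 in ≈ 1.170 in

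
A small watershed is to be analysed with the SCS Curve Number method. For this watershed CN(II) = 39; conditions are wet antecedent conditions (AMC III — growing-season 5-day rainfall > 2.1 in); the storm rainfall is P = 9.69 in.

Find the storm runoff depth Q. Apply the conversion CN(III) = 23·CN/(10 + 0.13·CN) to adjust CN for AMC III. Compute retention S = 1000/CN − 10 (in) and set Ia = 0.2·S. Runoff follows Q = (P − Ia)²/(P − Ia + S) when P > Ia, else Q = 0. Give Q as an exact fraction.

Q = 558297379249/121740212100 in ≈ 4.586 in

Adjust CN=39 to AMC III: 23·39/(10 + 0.13·39) → 897 ÷ (1507/100) = 89700/1507 ≈ 59.522
Max retention: S = 1000/(89700/1507) − 10 = 6100/897 in (≈ 6.800 in)
Ia = 0.2S: 0.2·6.800 = 1.360 in (exactly 1220/897)
P − Ia = 9.690 − 1.360 = 747193/89700 ≈ 8.330 in (> 0, runoff occurs)
Q: (747193/89700)² ÷ (1357193/89700) = 558297379249/121740212100 in (≈ 4.586 in)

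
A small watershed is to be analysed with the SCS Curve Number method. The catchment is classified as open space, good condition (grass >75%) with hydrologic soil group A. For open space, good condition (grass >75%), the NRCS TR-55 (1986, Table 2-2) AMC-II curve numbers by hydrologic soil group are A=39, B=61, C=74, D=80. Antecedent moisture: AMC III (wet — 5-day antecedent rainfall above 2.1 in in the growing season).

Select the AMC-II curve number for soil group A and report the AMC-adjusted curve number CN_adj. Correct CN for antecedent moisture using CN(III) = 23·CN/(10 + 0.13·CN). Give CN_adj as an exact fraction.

NRCS table: open space, good condition (grass >75%), soil group A → CN(II) = 39
Adjust CN=39 to AMC III: 23·39/(10 + 0.13·39) → 897 ÷ (1507/100) = 89700/1507 ≈ 59.522

CN_adj = 89700/1507 ≈ 59.522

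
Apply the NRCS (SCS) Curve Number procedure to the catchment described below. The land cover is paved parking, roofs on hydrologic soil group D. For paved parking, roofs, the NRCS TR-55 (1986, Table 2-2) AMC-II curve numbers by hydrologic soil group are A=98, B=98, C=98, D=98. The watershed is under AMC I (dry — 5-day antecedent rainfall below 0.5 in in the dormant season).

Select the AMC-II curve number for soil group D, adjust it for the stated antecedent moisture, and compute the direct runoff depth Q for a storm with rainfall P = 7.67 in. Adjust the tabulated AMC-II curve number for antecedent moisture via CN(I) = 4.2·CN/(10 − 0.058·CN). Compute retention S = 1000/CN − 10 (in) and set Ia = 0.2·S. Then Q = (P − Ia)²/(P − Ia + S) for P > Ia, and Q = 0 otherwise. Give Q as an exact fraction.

Q = 607219653049/85329104700 in ≈ 7.116 in

NRCS table: paved parking, roofs, soil group D → CN(II) = 98
Dry (AMC I): CN(I) = 4.2·98/(10 − 0.058·98) = (2058/5)/(1079/250) = 102900/1079 ≈ 95.366
Retention S: 1000/CN − 10 with CN=95.366 → S = 500/1029 ≈ 0.486 in
Ia = 0.2S: 0.2·0.486 = 0.097 in (exactly 100/1029)
P − Ia = 7.670 − 0.097 = 779243/102900 ≈ 7.573 in (> 0, runoff occurs)
Q = (779243/102900)²/((779243/102900) + 500/1029) = (607219653049/10588410000)/(829243/102900) = 607219653049/85329104700 in ≈ 7.116 in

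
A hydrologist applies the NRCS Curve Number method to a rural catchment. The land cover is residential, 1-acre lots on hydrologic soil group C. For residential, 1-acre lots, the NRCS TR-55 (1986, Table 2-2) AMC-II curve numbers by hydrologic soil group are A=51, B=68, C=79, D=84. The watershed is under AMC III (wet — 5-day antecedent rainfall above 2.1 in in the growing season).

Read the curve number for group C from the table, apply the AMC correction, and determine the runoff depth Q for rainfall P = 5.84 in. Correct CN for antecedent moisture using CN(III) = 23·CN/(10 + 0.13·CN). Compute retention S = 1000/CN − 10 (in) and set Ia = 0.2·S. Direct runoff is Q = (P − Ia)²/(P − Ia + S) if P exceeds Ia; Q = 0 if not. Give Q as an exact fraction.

Q = 32456933762/6979142425 in ≈ 4.651 in

NRCS table: residential, 1-acre lots, soil group C → CN(II) = 79
Adjust CN=79 to AMC III: 23·79/(10 + 0.13·79) → 1817 ÷ (2027/100) = 181700/2027 ≈ 89.640
Retention S: 1000/CN − 10 with CN=89.640 → S = 2100/1817 ≈ 1.156 in
Initial abstraction Ia = S/5 = (2100/1817)/5 = 420/1817 ≈ 0.231 in
Since P=5.840 > Ia=0.231: effective rainfall P−Ia = 254782/45425 in
Q = (254782/45425)²/((254782/45425) + 2100/1817) = (64913867524/2063430625)/(307282/45425) = 32456933762/6979142425 in ≈ 4.651 in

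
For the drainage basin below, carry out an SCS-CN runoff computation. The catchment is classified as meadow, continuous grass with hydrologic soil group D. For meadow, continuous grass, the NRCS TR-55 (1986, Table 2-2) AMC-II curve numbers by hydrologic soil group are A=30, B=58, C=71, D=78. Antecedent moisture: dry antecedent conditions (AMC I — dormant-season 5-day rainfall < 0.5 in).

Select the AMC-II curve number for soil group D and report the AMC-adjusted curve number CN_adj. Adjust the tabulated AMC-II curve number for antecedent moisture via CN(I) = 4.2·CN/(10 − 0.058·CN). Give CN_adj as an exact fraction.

CN_adj = 81900/1369 ≈ 59.825

NRCS table: meadow, continuous grass, soil group D → CN(II) = 78
Dry (AMC I): CN(I) = 4.2·78/(10 − 0.058·78) = (1638/5)/(1369/250) = 81900/1369 ≈ 59.825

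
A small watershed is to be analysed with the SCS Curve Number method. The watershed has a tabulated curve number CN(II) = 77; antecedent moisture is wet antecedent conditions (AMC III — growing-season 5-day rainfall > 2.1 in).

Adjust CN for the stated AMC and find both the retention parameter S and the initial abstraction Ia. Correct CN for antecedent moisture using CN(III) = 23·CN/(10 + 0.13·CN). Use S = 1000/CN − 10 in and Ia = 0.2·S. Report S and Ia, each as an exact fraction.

S = 100/77 in ≈ 1.299 in; Ia = 20/77 in ≈ 0.260 in

CN(III) from CN(II)=77: (23·77)/(10 + 0.13·77) = 7700/87 ≈ 88.506
Max retention: S = 1000/(7700/87) − 10 = 100/77 in (≈ 1.299 in)
Ia = 0.2·(100/77) = 20/77 in ≈ 0.260 in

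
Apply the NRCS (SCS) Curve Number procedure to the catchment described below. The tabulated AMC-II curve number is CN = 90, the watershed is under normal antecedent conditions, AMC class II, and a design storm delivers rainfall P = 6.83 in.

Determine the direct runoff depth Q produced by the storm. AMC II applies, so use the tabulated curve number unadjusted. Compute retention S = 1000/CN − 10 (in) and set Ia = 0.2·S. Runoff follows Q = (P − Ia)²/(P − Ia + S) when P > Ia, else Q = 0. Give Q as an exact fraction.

Q = 35366809/6252300 in ≈ 5.657 in

AMC II — tabulated CN = 90 applies directly.
Retention S: 1000/CN − 10 with CN=90.000 → S = 10/9 ≈ 1.111 in
Ia = 0.2·(10/9) = 2/9 in ≈ 0.222 in
Excess rainfall: 6.830 − 0.222 = 6.608 in; P > Ia so Q > 0
Q: (5947/900)² ÷ (6947/900) = 35366809/6252300 in (≈ 5.657 in)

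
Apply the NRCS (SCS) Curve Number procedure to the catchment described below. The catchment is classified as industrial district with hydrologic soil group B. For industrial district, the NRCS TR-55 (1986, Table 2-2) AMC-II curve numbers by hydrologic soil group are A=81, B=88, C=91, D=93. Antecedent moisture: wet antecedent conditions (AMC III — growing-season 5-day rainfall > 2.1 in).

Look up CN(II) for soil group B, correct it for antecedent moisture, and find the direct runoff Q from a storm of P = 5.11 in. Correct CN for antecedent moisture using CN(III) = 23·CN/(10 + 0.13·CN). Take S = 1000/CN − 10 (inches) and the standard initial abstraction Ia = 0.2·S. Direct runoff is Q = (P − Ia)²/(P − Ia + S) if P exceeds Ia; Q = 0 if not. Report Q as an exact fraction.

NRCS table: industrial district, soil group B → CN(II) = 88
CN(III) from CN(II)=88: (23·88)/(10 + 0.13·88) = 6325/67 ≈ 94.403
Retention S: 1000/CN − 10 with CN=94.403 → S = 150/253 ≈ 0.593 in
Initial abstraction Ia = S/5 = (150/253)/5 = 30/253 ≈ 0.119 in
Excess rainfall: 5.110 − 0.119 = 4.991 in; P > Ia so Q > 0
Q = (126283/25300)²/((126283/25300) + 150/253) = (15947396089/640090000)/(141283/25300) = 15947396089/3574459900 in ≈ 4.461 in

Q = 15947396089/3574459900 in ≈ 4.461 in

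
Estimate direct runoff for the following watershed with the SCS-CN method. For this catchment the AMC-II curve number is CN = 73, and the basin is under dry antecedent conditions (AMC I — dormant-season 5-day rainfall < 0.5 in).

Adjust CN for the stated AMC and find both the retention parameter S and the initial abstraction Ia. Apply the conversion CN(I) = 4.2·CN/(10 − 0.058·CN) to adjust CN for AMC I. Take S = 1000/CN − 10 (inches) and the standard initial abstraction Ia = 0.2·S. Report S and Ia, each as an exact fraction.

S = 4500/511 in ≈ 8.806 in; Ia = 900/511 in ≈ 1.761 in

CN(I) from CN(II)=73: (4.2·73)/(10 − 0.058·73) = 51100/961 ≈ 53.174
Max retention: S = 1000/(51100/961) − 10 = 4500/511 in (≈ 8.806 in)
Ia = 0.2·(4500/511) = 900/511 in ≈ 1.761 in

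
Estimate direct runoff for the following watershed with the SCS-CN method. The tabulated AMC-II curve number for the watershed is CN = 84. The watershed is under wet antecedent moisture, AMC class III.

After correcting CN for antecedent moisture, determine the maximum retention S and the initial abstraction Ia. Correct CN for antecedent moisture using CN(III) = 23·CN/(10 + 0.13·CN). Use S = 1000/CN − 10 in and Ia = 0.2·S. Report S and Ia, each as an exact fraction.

Adjust CN=84 to AMC III: 23·84/(10 + 0.13·84) → 1932 ÷ (523/25) = 48300/523 ≈ 92.352
S = 1000/(48300/523) − 10 = 400/483 in ≈ 0.828 in
Ia = 0.2·(400/483) = 80/483 in ≈ 0.166 in

S = 400/483 in ≈ 0.828 in; Ia = 80/483 in ≈ 0.166 in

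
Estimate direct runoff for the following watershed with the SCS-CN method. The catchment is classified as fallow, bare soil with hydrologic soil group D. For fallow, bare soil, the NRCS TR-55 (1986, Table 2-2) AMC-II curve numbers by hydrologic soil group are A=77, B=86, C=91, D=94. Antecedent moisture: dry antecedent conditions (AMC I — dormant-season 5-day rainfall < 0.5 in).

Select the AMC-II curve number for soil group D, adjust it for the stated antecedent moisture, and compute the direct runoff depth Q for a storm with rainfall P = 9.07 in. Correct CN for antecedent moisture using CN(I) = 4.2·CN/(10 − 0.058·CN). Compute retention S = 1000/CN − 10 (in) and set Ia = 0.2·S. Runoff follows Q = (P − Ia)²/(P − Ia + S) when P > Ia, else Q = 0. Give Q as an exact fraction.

Q = 83176290409/11133458700 in ≈ 7.471 in

NRCS table: fallow, bare soil, soil group D → CN(II) = 94
Dry (AMC I): CN(I) = 4.2·94/(10 − 0.058·94) = (1974/5)/(1137/250) = 32900/379 ≈ 86.807
Retention S: 1000/CN − 10 with CN=86.807 → S = 500/329 ≈ 1.520 in
Initial abstraction Ia = S/5 = (500/329)/5 = 100/329 ≈ 0.304 in
Excess rainfall: 9.070 − 0.304 = 8.766 in; P > Ia so Q > 0
Runoff Q = (P−Ia)²/(P−Ia+S) = (8.766)²/(8.766+1.520) = 83176290409/11133458700 ≈ 7.471 in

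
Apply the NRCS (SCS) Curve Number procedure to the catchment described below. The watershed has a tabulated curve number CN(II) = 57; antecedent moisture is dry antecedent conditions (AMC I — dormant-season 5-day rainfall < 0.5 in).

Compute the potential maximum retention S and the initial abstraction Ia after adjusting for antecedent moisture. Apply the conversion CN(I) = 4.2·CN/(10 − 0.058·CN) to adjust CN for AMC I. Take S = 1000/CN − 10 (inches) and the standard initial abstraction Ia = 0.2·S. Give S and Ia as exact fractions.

CN(I) from CN(II)=57: (4.2·57)/(10 − 0.058·57) = 119700/3347 ≈ 35.763
Retention S: 1000/CN − 10 with CN=35.763 → S = 21500/1197 ≈ 17.962 in
Ia = 0.2S: 0.2·17.962 = 3.592 in (exactly 4300/1197)

S = 21500/1197 in ≈ 17.962 in; Ia = 4300/1197 in ≈ 3.592 in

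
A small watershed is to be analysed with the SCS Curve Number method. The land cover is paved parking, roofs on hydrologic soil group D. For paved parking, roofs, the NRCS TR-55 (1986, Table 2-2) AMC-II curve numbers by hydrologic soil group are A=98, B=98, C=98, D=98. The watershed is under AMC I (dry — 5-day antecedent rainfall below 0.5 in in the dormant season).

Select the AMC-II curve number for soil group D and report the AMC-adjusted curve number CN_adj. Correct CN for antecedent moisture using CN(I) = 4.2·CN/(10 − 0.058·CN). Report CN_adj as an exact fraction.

NRCS table: paved parking, roofs, soil group D → CN(II) = 98
CN(I) from CN(II)=98: (4.2·98)/(10 − 0.058·98) = 102900/1079 ≈ 95.366

CN_adj = 102900/1079 ≈ 95.366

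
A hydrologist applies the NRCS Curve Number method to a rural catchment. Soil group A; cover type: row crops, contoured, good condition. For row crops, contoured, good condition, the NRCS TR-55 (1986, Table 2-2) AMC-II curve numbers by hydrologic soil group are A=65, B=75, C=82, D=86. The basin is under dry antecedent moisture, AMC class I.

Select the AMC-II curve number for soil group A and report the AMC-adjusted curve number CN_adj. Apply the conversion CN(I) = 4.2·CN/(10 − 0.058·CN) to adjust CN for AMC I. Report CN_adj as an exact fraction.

CN_adj = 3900/89 ≈ 43.820

NRCS table: row crops, contoured, good condition, soil group A → CN(II) = 65
Dry (AMC I): CN(I) = 4.2·65/(10 − 0.058·65) = 273/(623/100) = 3900/89 ≈ 43.820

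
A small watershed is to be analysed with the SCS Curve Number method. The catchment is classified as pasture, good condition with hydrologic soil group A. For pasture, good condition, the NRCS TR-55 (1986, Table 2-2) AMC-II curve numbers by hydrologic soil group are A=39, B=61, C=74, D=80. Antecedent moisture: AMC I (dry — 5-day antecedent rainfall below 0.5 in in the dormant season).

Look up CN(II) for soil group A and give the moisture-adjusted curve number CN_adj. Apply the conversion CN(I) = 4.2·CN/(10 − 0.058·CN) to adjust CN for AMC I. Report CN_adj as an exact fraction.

NRCS table: pasture, good condition, soil group A → CN(II) = 39
Dry (AMC I): CN(I) = 4.2·39/(10 − 0.058·39) = (819/5)/(3869/500) = 81900/3869 ≈ 21.168

CN_adj = 81900/3869 ≈ 21.168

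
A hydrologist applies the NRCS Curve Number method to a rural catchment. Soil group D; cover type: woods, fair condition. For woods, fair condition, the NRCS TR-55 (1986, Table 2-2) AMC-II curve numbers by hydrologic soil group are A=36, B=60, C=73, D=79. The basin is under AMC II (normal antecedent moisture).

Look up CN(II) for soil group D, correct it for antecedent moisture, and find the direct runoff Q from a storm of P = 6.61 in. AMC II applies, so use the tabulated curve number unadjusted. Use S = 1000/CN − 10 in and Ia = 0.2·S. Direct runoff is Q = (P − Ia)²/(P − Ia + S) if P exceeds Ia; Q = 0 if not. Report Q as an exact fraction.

NRCS table: woods, fair condition, soil group D → CN(II) = 79
Average conditions: CN = 79 (no AMC adjustment).
S = 1000/79 − 10 = 210/79 in ≈ 2.658 in
Ia = 0.2S: 0.2·2.658 = 0.532 in (exactly 42/79)
Since P=6.610 > Ia=0.532: effective rainfall P−Ia = 48019/7900 in
Q = (48019/7900)²/((48019/7900) + 210/79) = (2305824361/62410000)/(69019/7900) = 2305824361/545250100 in ≈ 4.229 in

Q = 2305824361/545250100 in ≈ 4.229 in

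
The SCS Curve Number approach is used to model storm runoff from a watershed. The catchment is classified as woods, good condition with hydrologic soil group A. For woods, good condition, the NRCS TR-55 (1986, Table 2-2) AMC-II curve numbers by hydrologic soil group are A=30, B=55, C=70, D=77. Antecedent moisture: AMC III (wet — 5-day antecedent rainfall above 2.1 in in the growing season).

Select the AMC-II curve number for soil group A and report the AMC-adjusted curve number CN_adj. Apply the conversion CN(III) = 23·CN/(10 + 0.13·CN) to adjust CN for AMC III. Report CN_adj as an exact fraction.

CN_adj = 6900/139 ≈ 49.640

NRCS table: woods, good condition, soil group A → CN(II) = 30
Adjust CN=30 to AMC III: 23·30/(10 + 0.13·30) → 690 ÷ (139/10) = 6900/139 ≈ 49.640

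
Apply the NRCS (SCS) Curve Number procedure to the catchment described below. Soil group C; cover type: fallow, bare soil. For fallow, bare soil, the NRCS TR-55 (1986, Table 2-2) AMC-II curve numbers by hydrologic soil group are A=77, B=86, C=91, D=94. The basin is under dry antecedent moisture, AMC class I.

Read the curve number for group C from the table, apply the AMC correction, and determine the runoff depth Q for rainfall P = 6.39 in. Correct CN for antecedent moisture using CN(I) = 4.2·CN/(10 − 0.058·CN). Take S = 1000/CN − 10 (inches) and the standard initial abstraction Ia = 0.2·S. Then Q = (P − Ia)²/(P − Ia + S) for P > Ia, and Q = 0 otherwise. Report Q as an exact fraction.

Q = 47387141283/11190879700 in ≈ 4.234 in

NRCS table: fallow, bare soil, soil group C → CN(II) = 91
Adjust CN=91 to AMC I: 4.2·91/(10 − 0.058·91) → (1911/5) ÷ (2361/500) = 63700/787 ≈ 80.940
Retention S: 1000/CN − 10 with CN=80.940 → S = 1500/637 ≈ 2.355 in
Ia = 0.2·(1500/637) = 300/637 in ≈ 0.471 in
P − Ia = 6.390 − 0.471 = 377043/63700 ≈ 5.919 in (> 0, runoff occurs)
Q: (377043/63700)² ÷ (527043/63700) = 47387141283/11190879700 in (≈ 4.234 in)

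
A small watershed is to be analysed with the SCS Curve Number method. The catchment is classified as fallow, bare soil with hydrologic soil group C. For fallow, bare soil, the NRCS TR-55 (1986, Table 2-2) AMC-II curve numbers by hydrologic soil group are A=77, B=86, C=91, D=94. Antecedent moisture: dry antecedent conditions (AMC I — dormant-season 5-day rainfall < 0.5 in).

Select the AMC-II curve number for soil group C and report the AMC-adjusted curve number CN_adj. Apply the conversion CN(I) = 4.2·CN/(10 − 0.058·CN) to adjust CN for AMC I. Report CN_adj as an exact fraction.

NRCS table: fallow, bare soil, soil group C → CN(II) = 91
Adjust CN=91 to AMC I: 4.2·91/(10 − 0.058·91) → (1911/5) ÷ (2361/500) = 63700/787 ≈ 80.940

CN_adj = 63700/787 ≈ 80.940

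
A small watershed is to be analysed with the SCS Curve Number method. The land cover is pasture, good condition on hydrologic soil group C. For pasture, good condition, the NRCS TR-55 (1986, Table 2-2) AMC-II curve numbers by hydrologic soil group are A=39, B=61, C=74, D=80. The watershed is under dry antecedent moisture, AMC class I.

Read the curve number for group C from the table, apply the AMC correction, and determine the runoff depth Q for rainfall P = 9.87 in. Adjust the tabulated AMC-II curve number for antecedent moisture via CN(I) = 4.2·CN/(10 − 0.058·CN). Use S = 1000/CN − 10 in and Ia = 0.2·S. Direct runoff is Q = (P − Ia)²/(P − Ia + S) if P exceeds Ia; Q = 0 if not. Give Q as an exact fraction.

NRCS table: pasture, good condition, soil group C → CN(II) = 74
Adjust CN=74 to AMC I: 4.2·74/(10 − 0.058·74) → (1554/5) ÷ (1427/250) = 77700/1427 ≈ 54.450
Max retention: S = 1000/(77700/1427) − 10 = 6500/777 in (≈ 8.366 in)
Ia = 0.2S: 0.2·8.366 = 1.673 in (exactly 1300/777)
Excess rainfall: 9.870 − 1.673 = 8.197 in; P > Ia so Q > 0
Q = (636899/77700)²/((636899/77700) + 6500/777) = (405640336201/6037290000)/(1286899/77700) = 405640336201/99992052300 in ≈ 4.057 in

Q = 405640336201/99992052300 in ≈ 4.057 in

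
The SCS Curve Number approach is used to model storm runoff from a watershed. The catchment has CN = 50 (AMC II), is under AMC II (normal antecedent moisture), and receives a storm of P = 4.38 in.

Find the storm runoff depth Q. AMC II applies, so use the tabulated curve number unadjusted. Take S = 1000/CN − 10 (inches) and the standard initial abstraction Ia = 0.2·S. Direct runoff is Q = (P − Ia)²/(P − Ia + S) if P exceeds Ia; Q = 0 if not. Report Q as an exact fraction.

Q = 14161/30950 in ≈ 0.458 in

CN(II) = 50; AMC II needs no correction.
Max retention: S = 1000/50 − 10 = 10 in (≈ 10.000 in)
Ia = 0.2·10 = 2 in ≈ 2.000 in
P − Ia = 4.380 − 2.000 = 119/50 ≈ 2.380 in (> 0, runoff occurs)
Runoff Q = (P−Ia)²/(P−Ia+S) = (2.380)²/(2.380+10.000) = 14161/30950 ≈ 0.458 in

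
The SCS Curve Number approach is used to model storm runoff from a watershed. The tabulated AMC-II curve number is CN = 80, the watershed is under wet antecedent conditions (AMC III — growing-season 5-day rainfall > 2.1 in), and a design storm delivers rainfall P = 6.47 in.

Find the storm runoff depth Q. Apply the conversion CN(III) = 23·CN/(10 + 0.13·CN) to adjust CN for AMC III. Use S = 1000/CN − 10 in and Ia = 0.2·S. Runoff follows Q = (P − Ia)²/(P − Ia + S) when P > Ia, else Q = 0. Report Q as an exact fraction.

Q = 206813161/38826300 in ≈ 5.327 in

Wet (AMC III): CN(III) = 23·80/(10 + 0.13·80) = 1840/(102/5) = 4600/51 ≈ 90.196
Retention S: 1000/CN − 10 with CN=90.196 → S = 25/23 ≈ 1.087 in
Initial abstraction Ia = S/5 = (25/23)/5 = 5/23 ≈ 0.217 in
Excess rainfall: 6.470 − 0.217 = 6.253 in; P > Ia so Q > 0
Q = (14381/2300)²/((14381/2300) + 25/23) = (206813161/5290000)/(16881/2300) = 206813161/38826300 in ≈ 5.327 in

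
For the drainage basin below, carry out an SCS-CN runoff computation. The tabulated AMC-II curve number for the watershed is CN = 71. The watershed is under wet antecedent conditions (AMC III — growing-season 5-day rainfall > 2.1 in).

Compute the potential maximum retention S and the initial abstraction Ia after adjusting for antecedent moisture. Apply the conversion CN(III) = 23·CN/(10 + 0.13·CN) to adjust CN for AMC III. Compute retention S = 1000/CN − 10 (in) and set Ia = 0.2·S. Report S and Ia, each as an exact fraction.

S = 2900/1633 in ≈ 1.776 in; Ia = 580/1633 in ≈ 0.355 in

Adjust CN=71 to AMC III: 23·71/(10 + 0.13·71) → 1633 ÷ (1923/100) = 163300/1923 ≈ 84.919
Max retention: S = 1000/(163300/1923) − 10 = 2900/1633 in (≈ 1.776 in)
Initial abstraction Ia = S/5 = (2900/1633)/5 = 580/1633 ≈ 0.355 in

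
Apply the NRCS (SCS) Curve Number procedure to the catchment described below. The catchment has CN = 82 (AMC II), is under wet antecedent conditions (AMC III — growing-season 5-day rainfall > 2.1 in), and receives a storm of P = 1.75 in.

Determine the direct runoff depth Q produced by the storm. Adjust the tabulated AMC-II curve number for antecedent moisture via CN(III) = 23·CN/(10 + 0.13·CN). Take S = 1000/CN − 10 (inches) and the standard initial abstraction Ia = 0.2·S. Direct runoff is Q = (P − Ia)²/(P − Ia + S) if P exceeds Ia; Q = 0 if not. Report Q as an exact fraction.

CN(III) from CN(II)=82: (23·82)/(10 + 0.13·82) = 94300/1033 ≈ 91.288
S = 1000/(94300/1033) − 10 = 900/943 in ≈ 0.954 in
Initial abstraction Ia = S/5 = (900/943)/5 = 180/943 ≈ 0.191 in
Excess rainfall: 1.750 − 0.191 = 1.559 in; P > Ia so Q > 0
Runoff Q = (P−Ia)²/(P−Ia+S) = (1.559)²/(1.559+0.954) = 34586161/35762332 ≈ 0.967 in

Q = 34586161/35762332 in ≈ 0.967 in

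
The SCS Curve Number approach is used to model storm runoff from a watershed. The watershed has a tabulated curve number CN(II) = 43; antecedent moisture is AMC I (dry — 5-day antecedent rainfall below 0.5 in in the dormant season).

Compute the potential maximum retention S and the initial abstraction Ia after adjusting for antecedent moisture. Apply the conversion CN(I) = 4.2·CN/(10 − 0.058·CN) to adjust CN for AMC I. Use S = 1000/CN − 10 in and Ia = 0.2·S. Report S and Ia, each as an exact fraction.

S = 9500/301 in ≈ 31.561 in; Ia = 1900/301 in ≈ 6.312 in

CN(I) from CN(II)=43: (4.2·43)/(10 − 0.058·43) = 30100/1251 ≈ 24.061
Max retention: S = 1000/(30100/1251) − 10 = 9500/301 in (≈ 31.561 in)
Ia = 0.2S: 0.2·31.561 = 6.312 in (exactly 1900/301)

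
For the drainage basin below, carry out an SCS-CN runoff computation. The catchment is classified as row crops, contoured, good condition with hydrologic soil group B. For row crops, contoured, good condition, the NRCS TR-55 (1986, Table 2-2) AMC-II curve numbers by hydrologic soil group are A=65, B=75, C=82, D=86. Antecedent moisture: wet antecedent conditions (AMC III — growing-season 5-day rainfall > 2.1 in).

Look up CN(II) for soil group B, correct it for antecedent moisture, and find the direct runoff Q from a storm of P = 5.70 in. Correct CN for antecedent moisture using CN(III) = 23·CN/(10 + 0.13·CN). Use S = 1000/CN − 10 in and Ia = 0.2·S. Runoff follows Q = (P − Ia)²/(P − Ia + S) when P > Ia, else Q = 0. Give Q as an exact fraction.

Q = 13935289/3265770 in ≈ 4.267 in

NRCS table: row crops, contoured, good condition, soil group B → CN(II) = 75
CN(III) from CN(II)=75: (23·75)/(10 + 0.13·75) = 6900/79 ≈ 87.342
S = 1000/(6900/79) − 10 = 100/69 in ≈ 1.449 in
Ia = 0.2S: 0.2·1.449 = 0.290 in (exactly 20/69)
P − Ia = 5.700 − 0.290 = 3733/690 ≈ 5.410 in (> 0, runoff occurs)
Q: (3733/690)² ÷ (4733/690) = 13935289/3265770 in (≈ 4.267 in)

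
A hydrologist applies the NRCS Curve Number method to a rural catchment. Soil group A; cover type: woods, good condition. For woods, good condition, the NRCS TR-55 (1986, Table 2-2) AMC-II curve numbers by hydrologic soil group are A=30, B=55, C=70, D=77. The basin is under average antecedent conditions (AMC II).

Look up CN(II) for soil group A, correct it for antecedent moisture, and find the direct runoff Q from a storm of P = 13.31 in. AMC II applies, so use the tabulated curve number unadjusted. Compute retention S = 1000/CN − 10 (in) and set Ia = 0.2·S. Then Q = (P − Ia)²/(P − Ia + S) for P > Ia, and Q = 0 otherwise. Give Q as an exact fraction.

Q = 6723649/2877900 in ≈ 2.336 in

NRCS table: woods, good condition, soil group A → CN(II) = 30
Average conditions: CN = 30 (no AMC adjustment).
Max retention: S = 1000/30 − 10 = 70/3 in (≈ 23.333 in)
Ia = 0.2S: 0.2·23.333 = 4.667 in (exactly 14/3)
Since P=13.310 > Ia=4.667: effective rainfall P−Ia = 2593/300 in
Q: (2593/300)² ÷ (9593/300) = 6723649/2877900 in (≈ 2.336 in)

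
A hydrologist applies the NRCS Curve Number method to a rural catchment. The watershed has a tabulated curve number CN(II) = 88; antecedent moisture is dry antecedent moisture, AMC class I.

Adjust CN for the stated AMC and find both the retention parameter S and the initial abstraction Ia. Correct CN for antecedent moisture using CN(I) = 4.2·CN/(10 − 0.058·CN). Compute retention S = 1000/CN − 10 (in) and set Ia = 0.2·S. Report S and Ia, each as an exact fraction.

S = 250/77 in ≈ 3.247 in; Ia = 50/77 in ≈ 0.649 in

Dry (AMC I): CN(I) = 4.2·88/(10 − 0.058·88) = (1848/5)/(612/125) = 3850/51 ≈ 75.490
Retention S: 1000/CN − 10 with CN=75.490 → S = 250/77 ≈ 3.247 in
Ia = 0.2S: 0.2·3.247 = 0.649 in (exactly 50/77)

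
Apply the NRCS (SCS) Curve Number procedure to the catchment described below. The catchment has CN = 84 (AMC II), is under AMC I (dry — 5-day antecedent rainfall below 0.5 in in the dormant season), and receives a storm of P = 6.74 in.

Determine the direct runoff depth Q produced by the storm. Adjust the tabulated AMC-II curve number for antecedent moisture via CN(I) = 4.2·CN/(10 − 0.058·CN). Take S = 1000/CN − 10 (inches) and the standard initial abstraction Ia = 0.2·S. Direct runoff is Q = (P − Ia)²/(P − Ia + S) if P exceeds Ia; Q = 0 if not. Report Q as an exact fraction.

Dry (AMC I): CN(I) = 4.2·84/(10 − 0.058·84) = (1764/5)/(641/125) = 44100/641 ≈ 68.799
S = 1000/(44100/641) − 10 = 2000/441 in ≈ 4.535 in
Initial abstraction Ia = S/5 = (2000/441)/5 = 400/441 ≈ 0.907 in
P − Ia = 6.740 − 0.907 = 128617/22050 ≈ 5.833 in (> 0, runoff occurs)
Runoff Q = (P−Ia)²/(P−Ia+S) = (5.833)²/(5.833+4.535) = 16542332689/5041004850 ≈ 3.282 in

Q = 16542332689/5041004850 in ≈ 3.282 in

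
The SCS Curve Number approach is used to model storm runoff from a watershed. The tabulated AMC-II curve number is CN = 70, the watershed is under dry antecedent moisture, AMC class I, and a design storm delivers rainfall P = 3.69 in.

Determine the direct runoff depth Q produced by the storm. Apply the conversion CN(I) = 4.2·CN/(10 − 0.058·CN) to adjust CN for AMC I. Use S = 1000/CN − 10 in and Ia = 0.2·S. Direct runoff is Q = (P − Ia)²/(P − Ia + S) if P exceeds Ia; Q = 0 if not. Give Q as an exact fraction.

Q = 65302561/284596900 in ≈ 0.229 in

CN(I) from CN(II)=70: (4.2·70)/(10 − 0.058·70) = 4900/99 ≈ 49.495
Retention S: 1000/CN − 10 with CN=49.495 → S = 500/49 ≈ 10.204 in
Initial abstraction Ia = S/5 = (500/49)/5 = 100/49 ≈ 2.041 in
Excess rainfall: 3.690 − 2.041 = 1.649 in; P > Ia so Q > 0
Runoff Q = (P−Ia)²/(P−Ia+S) = (1.649)²/(1.649+10.204) = 65302561/284596900 ≈ 0.229 in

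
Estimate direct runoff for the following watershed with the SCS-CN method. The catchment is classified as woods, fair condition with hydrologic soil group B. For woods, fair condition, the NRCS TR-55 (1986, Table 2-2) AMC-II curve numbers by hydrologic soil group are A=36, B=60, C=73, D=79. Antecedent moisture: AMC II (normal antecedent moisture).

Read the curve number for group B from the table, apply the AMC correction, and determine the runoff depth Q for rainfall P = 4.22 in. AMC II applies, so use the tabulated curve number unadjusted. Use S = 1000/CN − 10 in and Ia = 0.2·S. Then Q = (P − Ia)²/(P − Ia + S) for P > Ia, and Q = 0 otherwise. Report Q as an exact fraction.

Q = 187489/214950 in ≈ 0.872 in

NRCS table: woods, fair condition, soil group B → CN(II) = 60
Average conditions: CN = 60 (no AMC adjustment).
Max retention: S = 1000/60 − 10 = 20/3 in (≈ 6.667 in)
Ia = 0.2S: 0.2·6.667 = 1.333 in (exactly 4/3)
Excess rainfall: 4.220 − 1.333 = 2.887 in; P > Ia so Q > 0
Q = (433/150)²/((433/150) + 20/3) = (187489/22500)/(1433/150) = 187489/214950 in ≈ 0.872 in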